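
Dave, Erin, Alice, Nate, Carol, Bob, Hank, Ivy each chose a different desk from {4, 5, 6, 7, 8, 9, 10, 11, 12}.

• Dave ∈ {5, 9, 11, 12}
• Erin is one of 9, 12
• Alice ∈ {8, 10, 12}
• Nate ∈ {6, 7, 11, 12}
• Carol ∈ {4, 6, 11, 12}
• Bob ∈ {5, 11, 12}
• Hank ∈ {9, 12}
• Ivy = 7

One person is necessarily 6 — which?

Ivy must be 7 (only option left). Eliminate 7 elsewhere: Nate.
The 2 variables Erin and Hank are confined to {9, 12}, which locks those values in; drop them from Dave, Alice, Nate, Carol, Bob.
Dave and Bob share exactly the 2 values {5, 11}; by pigeonhole those values go to them, so strike 5, 11 from Nate, Carol.
So 6 goes to Nate.

Nate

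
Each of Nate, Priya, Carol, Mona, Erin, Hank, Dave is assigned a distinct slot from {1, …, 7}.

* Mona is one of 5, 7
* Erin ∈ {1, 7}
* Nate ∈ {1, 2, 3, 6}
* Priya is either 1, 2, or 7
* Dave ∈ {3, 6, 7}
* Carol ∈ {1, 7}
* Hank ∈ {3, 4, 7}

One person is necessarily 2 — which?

Priya

Among the 7 variables, 4 fits only Hank (and all 7 values in {1, 2, 3, 4, 5, 6, 7} must be used), so Hank = 4.
The 6 still-open variables together cover exactly {1, 2, 3, 5, 6, 7} — 6 values for 6 variables — and 5 appears only in Mona's list, so Mona = 5.
Carol and Erin share exactly the 2 values {1, 7}; by pigeonhole those values go to them, so strike 1, 7 from Nate, Priya, Dave.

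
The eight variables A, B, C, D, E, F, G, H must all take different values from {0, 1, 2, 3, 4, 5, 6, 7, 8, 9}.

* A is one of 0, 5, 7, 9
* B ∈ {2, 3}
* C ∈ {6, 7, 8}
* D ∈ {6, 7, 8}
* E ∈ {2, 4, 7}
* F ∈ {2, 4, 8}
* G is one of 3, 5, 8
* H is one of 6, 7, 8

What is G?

The 3 variables C, D, H are confined to {6, 7, 8}, which locks those values in; drop them from A, E, F, G.
E and F between them cover only {2, 4} — a naked pair. Remove those values from B.
That leaves B = 3. Strike 3 from G.
So G = 5.

5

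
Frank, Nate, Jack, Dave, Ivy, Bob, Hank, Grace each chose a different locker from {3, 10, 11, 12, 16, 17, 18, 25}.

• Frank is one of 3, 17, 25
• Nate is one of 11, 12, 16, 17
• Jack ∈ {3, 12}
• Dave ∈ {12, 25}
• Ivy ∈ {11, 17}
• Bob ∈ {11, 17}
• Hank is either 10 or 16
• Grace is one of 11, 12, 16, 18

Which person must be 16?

The 8 variables draw from only 8 values {3, 10, 11, 12, 16, 17, 18, 25}, so each is used; only Hank can be 10, hence Hank = 10.
Among the 7 still-open variables, 18 fits only Grace (and all 7 values in {3, 11, 12, 16, 17, 18, 25} must be used), so Grace = 18.
The 6 still-open variables draw from only 6 values {3, 11, 12, 16, 17, 25}, so each is used; only Nate can be 16, hence Nate = 16.

Nate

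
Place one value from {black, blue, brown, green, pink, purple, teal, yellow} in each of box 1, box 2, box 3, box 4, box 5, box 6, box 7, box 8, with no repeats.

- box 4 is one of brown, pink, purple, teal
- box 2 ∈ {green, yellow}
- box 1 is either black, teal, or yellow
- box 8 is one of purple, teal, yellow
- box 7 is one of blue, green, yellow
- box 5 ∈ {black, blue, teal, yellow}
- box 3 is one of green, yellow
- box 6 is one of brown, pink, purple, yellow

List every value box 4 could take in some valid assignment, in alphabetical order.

box 2 and box 3 share exactly the 2 values {green, yellow}; by pigeonhole those values go to them, so strike green, yellow from box 1, box 5, box 6, box 7, box 8.
box 7 has just one choice, so box 7 = blue. Strike blue from box 5.
box 1 and box 5 share exactly the 2 values {black, teal}; by pigeonhole those values go to them, so strike black, teal from box 4, box 8.
box 8's domain is down to {purple}, so box 8 = purple. Remove purple from box 4, box 6.
No further eliminations apply; box 4 can still be any of brown, pink.

brown, pink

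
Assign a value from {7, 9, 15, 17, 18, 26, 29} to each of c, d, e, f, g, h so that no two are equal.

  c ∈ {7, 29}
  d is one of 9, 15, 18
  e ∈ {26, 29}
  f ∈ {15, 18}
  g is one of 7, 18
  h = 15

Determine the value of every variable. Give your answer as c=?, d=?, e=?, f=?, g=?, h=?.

c=29, d=9, e=26, f=18, g=7, h=15

h must be 15 (only option left). Eliminate 15 elsewhere: d, f.
That leaves f = 18. Eliminate 18 elsewhere: d, g.
g must be 7 (only option left). Eliminate 7 elsewhere: c.
c's domain is down to {29}, so c = 29. So e can't be 29.
d has just one choice, so d = 9.
e must be 26 (only option left).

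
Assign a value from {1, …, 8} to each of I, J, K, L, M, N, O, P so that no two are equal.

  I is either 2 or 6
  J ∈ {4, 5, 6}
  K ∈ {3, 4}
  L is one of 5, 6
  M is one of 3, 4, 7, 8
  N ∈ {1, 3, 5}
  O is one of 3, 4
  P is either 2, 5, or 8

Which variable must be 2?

I

Among the 8 variables, 1 fits only N (and all 8 values in {1, 2, 3, 4, 5, 6, 7, 8} must be used), so N = 1.
The 7 still-open variables draw from only 7 values {2, 3, 4, 5, 6, 7, 8}, so each is used; only M can be 7, hence M = 7.
The 6 still-open variables draw from only 6 values {2, 3, 4, 5, 6, 8}, so each is used; only P can be 8, hence P = 8.
Among the 5 still-open variables, 2 fits only I (and all 5 values in {2, 3, 4, 5, 6} must be used), so I = 2.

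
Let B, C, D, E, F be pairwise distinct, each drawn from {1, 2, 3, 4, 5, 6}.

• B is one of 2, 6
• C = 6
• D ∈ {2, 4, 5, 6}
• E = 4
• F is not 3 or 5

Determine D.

5

C has just one choice, so C = 6. Remove 6 from B, D, F.
E must be 4 (only option left). So D, F can't be 4.
B has just one choice, so B = 2. So D, F can't be 2.
So D = 5.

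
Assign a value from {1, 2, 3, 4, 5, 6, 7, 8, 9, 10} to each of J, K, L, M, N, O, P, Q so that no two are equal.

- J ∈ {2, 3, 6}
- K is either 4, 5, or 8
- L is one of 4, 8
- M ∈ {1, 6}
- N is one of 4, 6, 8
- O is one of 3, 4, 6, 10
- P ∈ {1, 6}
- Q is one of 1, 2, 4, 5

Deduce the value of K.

The 8 variables together cover exactly {1, 2, 3, 4, 5, 6, 8, 10} — 8 values for 8 variables — and 10 appears only in O's list, so O = 10.
Among the 7 still-open variables, 3 fits only J (and all 7 values in {1, 2, 3, 4, 5, 6, 8} must be used), so J = 3.
The 6 still-open variables draw from only 6 values {1, 2, 4, 5, 6, 8}, so each is used; only Q can be 2, hence Q = 2.
The 5 still-open variables draw from only 5 values {1, 4, 5, 6, 8}, so each is used; only K can be 5, hence K = 5.

5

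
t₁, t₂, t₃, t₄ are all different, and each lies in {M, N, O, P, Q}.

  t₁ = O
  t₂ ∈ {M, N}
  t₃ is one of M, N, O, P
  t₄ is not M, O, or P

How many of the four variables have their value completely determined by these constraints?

t₁ has just one choice, so t₁ = O. So t₃ can't be O.
Determined: t₁=O. The other variables each still have more than one consistent value. That makes 1.

1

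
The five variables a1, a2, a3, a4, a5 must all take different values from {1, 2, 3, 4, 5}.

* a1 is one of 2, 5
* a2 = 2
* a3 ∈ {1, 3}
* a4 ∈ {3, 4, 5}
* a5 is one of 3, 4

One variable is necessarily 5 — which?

a1

a2 has just one choice, so a2 = 2. Remove 2 from a1.
So 5 goes to a1.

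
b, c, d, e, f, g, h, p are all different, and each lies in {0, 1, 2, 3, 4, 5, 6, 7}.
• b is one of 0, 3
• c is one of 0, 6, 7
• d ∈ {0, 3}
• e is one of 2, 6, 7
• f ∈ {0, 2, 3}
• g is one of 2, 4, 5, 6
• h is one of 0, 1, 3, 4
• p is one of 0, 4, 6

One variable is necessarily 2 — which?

f

Among the 8 variables, 1 fits only h (and all 8 values in {0, 1, 2, 3, 4, 5, 6, 7} must be used), so h = 1.
Among the 7 still-open variables, 5 fits only g (and all 7 values in {0, 2, 3, 4, 5, 6, 7} must be used), so g = 5.
The 6 still-open variables draw from only 6 values {0, 2, 3, 4, 6, 7}, so each is used; only p can be 4, hence p = 4.
b and d between them cover only {0, 3} — a naked pair. Remove those values from c, f.
So 2 goes to f.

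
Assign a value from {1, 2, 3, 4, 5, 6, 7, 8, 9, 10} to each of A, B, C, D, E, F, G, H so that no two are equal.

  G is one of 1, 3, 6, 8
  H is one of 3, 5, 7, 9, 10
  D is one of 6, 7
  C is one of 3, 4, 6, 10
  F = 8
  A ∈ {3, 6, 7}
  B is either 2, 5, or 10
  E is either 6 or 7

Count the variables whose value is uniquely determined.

3

F's domain is down to {8}, so F = 8. Strike 8 from G.
D and E share exactly the 2 values {6, 7}; by pigeonhole those values go to them, so strike 6, 7 from A, C, G, H.
A has just one choice, so A = 3. So C, G, H can't be 3.
G must be 1 (only option left).
Determined: A=3, F=8, G=1. The other variables each still have more than one consistent value. That makes 3.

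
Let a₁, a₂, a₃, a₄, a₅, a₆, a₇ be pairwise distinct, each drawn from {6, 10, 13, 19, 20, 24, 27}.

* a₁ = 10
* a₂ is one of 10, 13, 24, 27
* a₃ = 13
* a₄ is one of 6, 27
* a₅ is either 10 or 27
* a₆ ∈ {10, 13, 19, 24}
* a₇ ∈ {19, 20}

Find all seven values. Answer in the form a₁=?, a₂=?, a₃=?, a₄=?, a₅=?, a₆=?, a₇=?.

a₁ must be 10 (only option left). So a₂, a₅, a₆ can't be 10.
a₃ must be 13 (only option left). Remove 13 from a₂, a₆.
That leaves a₅ = 27. Strike 27 from a₂, a₄.
a₂ has just one choice, so a₂ = 24. So a₆ can't be 24.
a₄'s domain is down to {6}, so a₄ = 6.
That leaves a₆ = 19. Remove 19 from a₇.
a₇ has just one choice, so a₇ = 20.

a₁=10, a₂=24, a₃=13, a₄=6, a₅=27, a₆=19, a₇=20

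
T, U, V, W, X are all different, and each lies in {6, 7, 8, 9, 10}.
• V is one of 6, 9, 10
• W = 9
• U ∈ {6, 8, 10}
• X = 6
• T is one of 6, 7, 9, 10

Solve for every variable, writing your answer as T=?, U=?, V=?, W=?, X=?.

W has just one choice, so W = 9. Eliminate 9 elsewhere: T, V.
That leaves X = 6. Strike 6 from T, U, V.
V must be 10 (only option left). Eliminate 10 elsewhere: T, U.
That leaves T = 7.
U must be 8 (only option left).

T=7, U=8, V=10, W=9, X=6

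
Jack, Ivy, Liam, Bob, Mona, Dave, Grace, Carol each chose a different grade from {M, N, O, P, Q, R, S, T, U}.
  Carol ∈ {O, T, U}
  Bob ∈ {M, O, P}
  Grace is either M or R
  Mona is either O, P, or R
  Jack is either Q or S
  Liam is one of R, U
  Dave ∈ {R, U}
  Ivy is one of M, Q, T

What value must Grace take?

M

The 8 variables draw from only 8 values {M, O, P, Q, R, S, T, U}, so each is used; only Jack can be S, hence Jack = S.
The 7 still-open variables together cover exactly {M, O, P, Q, R, T, U} — 7 values for 7 variables — and Q appears only in Ivy's list, so Ivy = Q.
The 6 still-open variables draw from only 6 values {M, O, P, R, T, U}, so each is used; only Carol can be T, hence Carol = T.
The 2 variables Liam and Dave are confined to {R, U}, which locks those values in; drop them from Mona, Grace.
So Grace = M.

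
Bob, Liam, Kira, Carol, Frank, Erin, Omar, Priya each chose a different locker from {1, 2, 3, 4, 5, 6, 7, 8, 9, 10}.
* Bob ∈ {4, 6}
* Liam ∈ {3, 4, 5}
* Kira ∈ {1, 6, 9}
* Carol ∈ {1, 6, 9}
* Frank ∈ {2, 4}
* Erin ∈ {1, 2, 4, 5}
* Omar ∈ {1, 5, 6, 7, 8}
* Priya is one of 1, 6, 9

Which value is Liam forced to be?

The 3 variables Kira, Carol, Priya are confined to {1, 6, 9}, which locks those values in; drop them from Bob, Erin, Omar.
That leaves Bob = 4. Strike 4 from Liam, Frank, Erin.
That leaves Frank = 2. Strike 2 from Erin.
Erin must be 5 (only option left). Strike 5 from Liam, Omar.
So Liam = 3.

3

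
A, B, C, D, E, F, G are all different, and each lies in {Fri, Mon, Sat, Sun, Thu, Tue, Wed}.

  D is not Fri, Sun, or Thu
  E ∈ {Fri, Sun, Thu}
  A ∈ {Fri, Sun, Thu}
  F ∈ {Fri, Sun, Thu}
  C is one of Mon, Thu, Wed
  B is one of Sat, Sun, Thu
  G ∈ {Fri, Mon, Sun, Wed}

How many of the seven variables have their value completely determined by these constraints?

2

Among the 7 variables, Tue fits only D (and all 7 values in {Fri, Mon, Sat, Sun, Thu, Tue, Wed} must be used), so D = Tue.
The 6 still-open variables draw from only 6 values {Fri, Mon, Sat, Sun, Thu, Wed}, so each is used; only B can be Sat, hence B = Sat.
A, E, F share exactly the 3 values {Fri, Sun, Thu}; by pigeonhole those values go to them, so strike Fri, Sun, Thu from C, G.
Determined: B=Sat, D=Tue. The other variables each still have more than one consistent value. That makes 2.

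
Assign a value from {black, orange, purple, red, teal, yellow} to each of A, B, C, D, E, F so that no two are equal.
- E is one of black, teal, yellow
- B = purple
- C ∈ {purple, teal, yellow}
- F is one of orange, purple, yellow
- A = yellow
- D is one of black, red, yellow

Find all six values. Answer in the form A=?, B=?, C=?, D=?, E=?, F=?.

A must be yellow (only option left). So C, D, E, F can't be yellow.
B's domain is down to {purple}, so B = purple. Eliminate purple elsewhere: C, F.
That leaves C = teal. Eliminate teal elsewhere: E.
E has just one choice, so E = black. Strike black from D.
F has just one choice, so F = orange.
That leaves D = red.

A=yellow, B=purple, C=teal, D=red, E=black, F=orange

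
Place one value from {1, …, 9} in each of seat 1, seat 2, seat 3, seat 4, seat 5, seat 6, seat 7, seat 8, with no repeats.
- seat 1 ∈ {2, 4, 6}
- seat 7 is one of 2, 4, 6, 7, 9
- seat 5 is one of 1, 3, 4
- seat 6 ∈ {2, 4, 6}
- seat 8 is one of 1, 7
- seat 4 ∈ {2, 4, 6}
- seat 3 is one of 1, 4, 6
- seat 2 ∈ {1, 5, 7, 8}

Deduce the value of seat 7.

seat 1, seat 4, seat 6 between them cover only {2, 4, 6} — a naked triple. Remove those values from seat 3, seat 5, seat 7.
That leaves seat 3 = 1. Remove 1 from seat 2, seat 5, seat 8.
seat 5's domain is down to {3}, so seat 5 = 3.
That leaves seat 8 = 7. Eliminate 7 elsewhere: seat 2, seat 7.
So seat 7 = 9.

9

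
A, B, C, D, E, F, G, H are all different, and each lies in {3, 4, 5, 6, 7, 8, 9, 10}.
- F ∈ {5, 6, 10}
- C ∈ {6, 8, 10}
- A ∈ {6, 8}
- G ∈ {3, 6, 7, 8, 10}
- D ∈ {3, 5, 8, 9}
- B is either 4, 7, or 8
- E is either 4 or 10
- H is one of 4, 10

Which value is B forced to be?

7

Among the 8 variables, 9 fits only D (and all 8 values in {3, 4, 5, 6, 7, 8, 9, 10} must be used), so D = 9.
Among the 7 still-open variables, 3 fits only G (and all 7 values in {3, 4, 5, 6, 7, 8, 10} must be used), so G = 3.
The 6 still-open variables together cover exactly {4, 5, 6, 7, 8, 10} — 6 values for 6 variables — and 5 appears only in F's list, so F = 5.
Among the 5 still-open variables, 7 fits only B (and all 5 values in {4, 6, 7, 8, 10} must be used), so B = 7.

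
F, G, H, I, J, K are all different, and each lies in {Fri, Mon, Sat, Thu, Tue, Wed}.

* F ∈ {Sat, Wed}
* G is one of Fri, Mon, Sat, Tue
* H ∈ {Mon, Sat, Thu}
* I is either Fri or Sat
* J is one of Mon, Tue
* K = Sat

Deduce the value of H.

Thu

K has just one choice, so K = Sat. Strike Sat from F, G, H, I.
That leaves F = Wed.
I's domain is down to {Fri}, so I = Fri. Eliminate Fri elsewhere: G.
The 3 still-open variables draw from only 3 values {Mon, Thu, Tue}, so each is used; only H can be Thu, hence H = Thu.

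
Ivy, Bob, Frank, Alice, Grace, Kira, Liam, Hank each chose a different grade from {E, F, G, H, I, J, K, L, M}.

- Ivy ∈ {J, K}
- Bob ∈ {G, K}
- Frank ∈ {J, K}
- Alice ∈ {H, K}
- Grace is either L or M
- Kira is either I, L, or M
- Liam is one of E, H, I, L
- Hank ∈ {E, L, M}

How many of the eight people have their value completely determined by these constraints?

2

The 8 variables together cover exactly {E, G, H, I, J, K, L, M} — 8 values for 8 variables — and G appears only in Bob's list, so Bob = G.
Ivy and Frank between them cover only {J, K} — a naked pair. Remove those values from Alice.
Alice must be H (only option left). So Liam can't be H.
Determined: Bob=G, Alice=H. The other people each still have more than one consistent value. That makes 2.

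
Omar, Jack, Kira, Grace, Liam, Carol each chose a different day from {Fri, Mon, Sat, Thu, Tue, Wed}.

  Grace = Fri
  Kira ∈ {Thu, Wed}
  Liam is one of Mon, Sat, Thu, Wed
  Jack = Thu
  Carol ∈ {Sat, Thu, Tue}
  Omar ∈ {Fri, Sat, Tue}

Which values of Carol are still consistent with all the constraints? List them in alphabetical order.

Jack has just one choice, so Jack = Thu. Strike Thu from Kira, Liam, Carol.
That leaves Kira = Wed. Strike Wed from Liam.
That leaves Grace = Fri. Eliminate Fri elsewhere: Omar.
Among the 3 still-open variables, Mon fits only Liam (and all 3 values in {Mon, Sat, Tue} must be used), so Liam = Mon.
No further eliminations apply; Carol can still be any of Sat, Tue.

Sat, Tue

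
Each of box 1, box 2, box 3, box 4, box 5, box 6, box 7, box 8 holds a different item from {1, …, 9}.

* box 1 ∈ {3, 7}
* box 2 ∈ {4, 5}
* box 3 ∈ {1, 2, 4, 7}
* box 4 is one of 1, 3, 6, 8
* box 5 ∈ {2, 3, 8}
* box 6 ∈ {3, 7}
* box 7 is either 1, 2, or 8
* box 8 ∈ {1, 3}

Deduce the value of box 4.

Among the 8 variables, 5 fits only box 2 (and all 8 values in {1, 2, 3, 4, 5, 6, 7, 8} must be used), so box 2 = 5.
The 7 still-open variables draw from only 7 values {1, 2, 3, 4, 6, 7, 8}, so each is used; only box 3 can be 4, hence box 3 = 4.
The 6 still-open variables together cover exactly {1, 2, 3, 6, 7, 8} — 6 values for 6 variables — and 6 appears only in box 4's list, so box 4 = 6.

6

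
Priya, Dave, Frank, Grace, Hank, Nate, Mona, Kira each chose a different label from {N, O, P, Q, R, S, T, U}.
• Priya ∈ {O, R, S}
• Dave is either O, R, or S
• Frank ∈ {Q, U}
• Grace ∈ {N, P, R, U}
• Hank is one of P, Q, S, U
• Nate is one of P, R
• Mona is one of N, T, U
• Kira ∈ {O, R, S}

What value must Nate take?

The 8 variables together cover exactly {N, O, P, Q, R, S, T, U} — 8 values for 8 variables — and T appears only in Mona's list, so Mona = T.
The 7 still-open variables draw from only 7 values {N, O, P, Q, R, S, U}, so each is used; only Grace can be N, hence Grace = N.
Priya, Dave, Kira share exactly the 3 values {O, R, S}; by pigeonhole those values go to them, so strike O, R, S from Hank, Nate.
So Nate = P.

P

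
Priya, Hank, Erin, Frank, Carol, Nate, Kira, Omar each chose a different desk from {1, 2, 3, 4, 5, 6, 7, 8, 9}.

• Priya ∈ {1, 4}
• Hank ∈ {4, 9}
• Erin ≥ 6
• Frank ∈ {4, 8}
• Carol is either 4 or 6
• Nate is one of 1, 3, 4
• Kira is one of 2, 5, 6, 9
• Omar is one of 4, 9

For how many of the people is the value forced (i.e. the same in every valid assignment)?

5

Hank and Omar between them cover only {4, 9} — a naked pair. Remove those values from Priya, Erin, Frank, Carol, Nate, Kira.
Priya has just one choice, so Priya = 1. Eliminate 1 elsewhere: Nate.
That leaves Frank = 8. Remove 8 from Erin.
That leaves Carol = 6. So Erin, Kira can't be 6.
Nate must be 3 (only option left).
That leaves Erin = 7.
Determined: Priya=1, Erin=7, Frank=8, Carol=6, Nate=3. The other people each still have more than one consistent value. That makes 5.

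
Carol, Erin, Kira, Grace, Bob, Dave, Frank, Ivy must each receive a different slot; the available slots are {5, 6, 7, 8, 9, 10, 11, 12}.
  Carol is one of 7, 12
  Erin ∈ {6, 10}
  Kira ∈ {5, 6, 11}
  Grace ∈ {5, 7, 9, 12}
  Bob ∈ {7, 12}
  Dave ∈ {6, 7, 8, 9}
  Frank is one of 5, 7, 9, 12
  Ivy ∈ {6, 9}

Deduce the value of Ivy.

6

The 8 variables together cover exactly {5, 6, 7, 8, 9, 10, 11, 12} — 8 values for 8 variables — and 8 appears only in Dave's list, so Dave = 8.
The 7 still-open variables together cover exactly {5, 6, 7, 9, 10, 11, 12} — 7 values for 7 variables — and 10 appears only in Erin's list, so Erin = 10.
Among the 6 still-open variables, 11 fits only Kira (and all 6 values in {5, 6, 7, 9, 11, 12} must be used), so Kira = 11.
The 5 still-open variables draw from only 5 values {5, 6, 7, 9, 12}, so each is used; only Ivy can be 6, hence Ivy = 6.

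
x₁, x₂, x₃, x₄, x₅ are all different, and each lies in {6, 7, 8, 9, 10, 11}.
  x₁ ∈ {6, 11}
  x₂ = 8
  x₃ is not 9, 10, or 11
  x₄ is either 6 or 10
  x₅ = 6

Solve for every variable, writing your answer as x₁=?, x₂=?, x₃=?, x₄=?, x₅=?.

x₂ has just one choice, so x₂ = 8. Strike 8 from x₃.
x₅ must be 6 (only option left). Strike 6 from x₁, x₃, x₄.
That leaves x₁ = 11.
x₃'s domain is down to {7}, so x₃ = 7.
x₄'s domain is down to {10}, so x₄ = 10.

x₁=11, x₂=8, x₃=7, x₄=10, x₅=6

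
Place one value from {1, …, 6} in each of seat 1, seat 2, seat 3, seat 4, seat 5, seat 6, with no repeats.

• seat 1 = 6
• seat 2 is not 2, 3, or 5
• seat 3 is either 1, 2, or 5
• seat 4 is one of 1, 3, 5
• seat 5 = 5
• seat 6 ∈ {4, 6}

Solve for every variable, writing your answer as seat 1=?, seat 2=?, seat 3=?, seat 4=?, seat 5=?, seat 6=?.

seat 1=6, seat 2=1, seat 3=2, seat 4=3, seat 5=5, seat 6=4

seat 1's domain is down to {6}, so seat 1 = 6. So seat 2, seat 6 can't be 6.
seat 5 must be 5 (only option left). Strike 5 from seat 3, seat 4.
That leaves seat 6 = 4. Strike 4 from seat 2.
seat 2's domain is down to {1}, so seat 2 = 1. Eliminate 1 elsewhere: seat 3, seat 4.
That leaves seat 3 = 2.
seat 4 must be 3 (only option left).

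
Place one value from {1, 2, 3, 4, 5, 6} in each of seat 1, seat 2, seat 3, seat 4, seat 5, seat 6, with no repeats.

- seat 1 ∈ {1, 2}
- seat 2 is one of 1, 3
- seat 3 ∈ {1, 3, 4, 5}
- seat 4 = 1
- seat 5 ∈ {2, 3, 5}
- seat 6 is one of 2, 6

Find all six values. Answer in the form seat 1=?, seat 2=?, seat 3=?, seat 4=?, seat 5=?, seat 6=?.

seat 1=2, seat 2=3, seat 3=4, seat 4=1, seat 5=5, seat 6=6

seat 4 must be 1 (only option left). So seat 1, seat 2, seat 3 can't be 1.
That leaves seat 1 = 2. So seat 5, seat 6 can't be 2.
seat 2 must be 3 (only option left). Strike 3 from seat 3, seat 5.
seat 5's domain is down to {5}, so seat 5 = 5. So seat 3 can't be 5.
seat 6's domain is down to {6}, so seat 6 = 6.
seat 3's domain is down to {4}, so seat 3 = 4.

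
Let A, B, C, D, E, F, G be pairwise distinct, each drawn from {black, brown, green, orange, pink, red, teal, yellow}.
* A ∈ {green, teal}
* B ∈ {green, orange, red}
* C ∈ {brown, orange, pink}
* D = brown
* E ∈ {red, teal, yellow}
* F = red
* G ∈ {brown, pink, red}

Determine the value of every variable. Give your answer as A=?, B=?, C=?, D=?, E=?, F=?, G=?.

D's domain is down to {brown}, so D = brown. Strike brown from C, G.
F must be red (only option left). Strike red from B, E, G.
G's domain is down to {pink}, so G = pink. So C can't be pink.
C's domain is down to {orange}, so C = orange. Strike orange from B.
B must be green (only option left). Strike green from A.
A must be teal (only option left). So E can't be teal.
E's domain is down to {yellow}, so E = yellow.

A=teal, B=green, C=orange, D=brown, E=yellow, F=red, G=pink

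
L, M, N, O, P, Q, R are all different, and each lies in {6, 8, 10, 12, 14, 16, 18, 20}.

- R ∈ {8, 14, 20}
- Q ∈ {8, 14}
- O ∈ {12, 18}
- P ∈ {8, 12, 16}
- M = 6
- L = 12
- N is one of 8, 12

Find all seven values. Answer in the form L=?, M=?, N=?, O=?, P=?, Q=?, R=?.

L has just one choice, so L = 12. Eliminate 12 elsewhere: N, O, P.
M's domain is down to {6}, so M = 6.
N has just one choice, so N = 8. Eliminate 8 elsewhere: P, Q, R.
O must be 18 (only option left).
P must be 16 (only option left).
Q's domain is down to {14}, so Q = 14. Strike 14 from R.
R has just one choice, so R = 20.

L=12, M=6, N=8, O=18, P=16, Q=14, R=20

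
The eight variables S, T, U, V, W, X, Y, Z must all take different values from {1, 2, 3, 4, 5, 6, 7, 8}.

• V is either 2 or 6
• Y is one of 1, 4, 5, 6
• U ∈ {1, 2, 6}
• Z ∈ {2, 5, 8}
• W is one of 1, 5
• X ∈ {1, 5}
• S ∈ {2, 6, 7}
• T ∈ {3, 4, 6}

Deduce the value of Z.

The 8 variables together cover exactly {1, 2, 3, 4, 5, 6, 7, 8} — 8 values for 8 variables — and 3 appears only in T's list, so T = 3.
The 7 still-open variables together cover exactly {1, 2, 4, 5, 6, 7, 8} — 7 values for 7 variables — and 4 appears only in Y's list, so Y = 4.
The 6 still-open variables draw from only 6 values {1, 2, 5, 6, 7, 8}, so each is used; only S can be 7, hence S = 7.
The 5 still-open variables together cover exactly {1, 2, 5, 6, 8} — 5 values for 5 variables — and 8 appears only in Z's list, so Z = 8.

8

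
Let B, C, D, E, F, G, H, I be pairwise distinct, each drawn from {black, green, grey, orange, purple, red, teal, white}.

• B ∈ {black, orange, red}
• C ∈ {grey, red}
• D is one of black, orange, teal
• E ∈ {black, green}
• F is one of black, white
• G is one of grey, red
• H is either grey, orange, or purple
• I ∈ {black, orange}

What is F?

white

The 8 variables draw from only 8 values {black, green, grey, orange, purple, red, teal, white}, so each is used; only E can be green, hence E = green.
The 7 still-open variables together cover exactly {black, grey, orange, purple, red, teal, white} — 7 values for 7 variables — and purple appears only in H's list, so H = purple.
Among the 6 still-open variables, teal fits only D (and all 6 values in {black, grey, orange, red, teal, white} must be used), so D = teal.
The 5 still-open variables together cover exactly {black, grey, orange, red, white} — 5 values for 5 variables — and white appears only in F's list, so F = white.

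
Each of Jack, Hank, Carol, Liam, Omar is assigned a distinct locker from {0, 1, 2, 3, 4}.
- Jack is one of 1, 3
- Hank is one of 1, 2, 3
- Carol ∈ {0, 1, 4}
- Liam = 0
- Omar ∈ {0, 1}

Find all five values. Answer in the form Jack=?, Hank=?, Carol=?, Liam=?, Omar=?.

Liam must be 0 (only option left). Remove 0 from Carol, Omar.
Omar has just one choice, so Omar = 1. Eliminate 1 elsewhere: Jack, Hank, Carol.
Jack must be 3 (only option left). Remove 3 from Hank.
Hank has just one choice, so Hank = 2.
Carol must be 4 (only option left).

Jack=3, Hank=2, Carol=4, Liam=0, Omar=1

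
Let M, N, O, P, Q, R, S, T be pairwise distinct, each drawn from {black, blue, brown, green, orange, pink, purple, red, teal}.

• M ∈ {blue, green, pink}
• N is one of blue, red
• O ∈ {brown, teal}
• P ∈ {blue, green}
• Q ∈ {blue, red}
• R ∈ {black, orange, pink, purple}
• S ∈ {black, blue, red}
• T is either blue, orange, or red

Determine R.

N and Q between them cover only {blue, red} — a naked pair. Remove those values from M, P, S, T.
P's domain is down to {green}, so P = green. So M can't be green.
S has just one choice, so S = black. Strike black from R.
T's domain is down to {orange}, so T = orange. So R can't be orange.
M must be pink (only option left). Strike pink from R.
So R = purple.

purple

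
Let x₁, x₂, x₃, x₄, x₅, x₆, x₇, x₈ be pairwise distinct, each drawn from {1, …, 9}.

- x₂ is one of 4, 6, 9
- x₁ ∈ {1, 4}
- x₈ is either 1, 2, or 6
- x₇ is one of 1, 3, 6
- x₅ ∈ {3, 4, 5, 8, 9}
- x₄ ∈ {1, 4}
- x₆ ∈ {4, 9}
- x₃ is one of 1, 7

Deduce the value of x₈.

The 2 variables x₁ and x₄ are confined to {1, 4}, which locks those values in; drop them from x₂, x₃, x₅, x₆, x₇, x₈.
That leaves x₃ = 7.
That leaves x₆ = 9. Strike 9 from x₂, x₅.
x₂ must be 6 (only option left). Strike 6 from x₇, x₈.
So x₈ = 2.

2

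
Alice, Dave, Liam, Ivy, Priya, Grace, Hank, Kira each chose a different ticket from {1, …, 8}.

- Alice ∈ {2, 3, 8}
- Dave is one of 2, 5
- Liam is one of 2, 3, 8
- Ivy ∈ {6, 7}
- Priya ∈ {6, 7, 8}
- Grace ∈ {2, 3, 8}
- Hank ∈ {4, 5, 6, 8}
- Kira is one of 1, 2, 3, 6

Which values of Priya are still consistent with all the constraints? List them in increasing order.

Among the 8 variables, 1 fits only Kira (and all 8 values in {1, 2, 3, 4, 5, 6, 7, 8} must be used), so Kira = 1.
Among the 7 still-open variables, 4 fits only Hank (and all 7 values in {2, 3, 4, 5, 6, 7, 8} must be used), so Hank = 4.
The 6 still-open variables together cover exactly {2, 3, 5, 6, 7, 8} — 6 values for 6 variables — and 5 appears only in Dave's list, so Dave = 5.
The 3 variables Alice, Liam, Grace are confined to {2, 3, 8}, which locks those values in; drop them from Priya.
No further eliminations apply; Priya can still be any of 6, 7.

6, 7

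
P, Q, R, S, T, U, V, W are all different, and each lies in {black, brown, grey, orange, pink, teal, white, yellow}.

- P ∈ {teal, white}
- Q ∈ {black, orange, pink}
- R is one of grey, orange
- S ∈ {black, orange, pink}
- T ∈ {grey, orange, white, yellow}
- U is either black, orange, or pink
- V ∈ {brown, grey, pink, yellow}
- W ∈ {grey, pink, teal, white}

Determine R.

grey

The 8 variables together cover exactly {black, brown, grey, orange, pink, teal, white, yellow} — 8 values for 8 variables — and brown appears only in V's list, so V = brown.
The 7 still-open variables draw from only 7 values {black, grey, orange, pink, teal, white, yellow}, so each is used; only T can be yellow, hence T = yellow.
The 3 variables Q, S, U are confined to {black, orange, pink}, which locks those values in; drop them from R, W.
So R = grey.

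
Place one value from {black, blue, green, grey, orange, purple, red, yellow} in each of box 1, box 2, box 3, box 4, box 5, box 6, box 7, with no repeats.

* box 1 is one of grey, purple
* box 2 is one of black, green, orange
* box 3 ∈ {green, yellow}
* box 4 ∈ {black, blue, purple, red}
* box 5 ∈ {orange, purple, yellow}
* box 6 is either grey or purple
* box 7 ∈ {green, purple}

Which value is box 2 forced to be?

box 1 and box 6 between them cover only {grey, purple} — a naked pair. Remove those values from box 4, box 5, box 7.
box 7's domain is down to {green}, so box 7 = green. Strike green from box 2, box 3.
box 3's domain is down to {yellow}, so box 3 = yellow. Eliminate yellow elsewhere: box 5.
box 5 must be orange (only option left). Remove orange from box 2.
So box 2 = black.

black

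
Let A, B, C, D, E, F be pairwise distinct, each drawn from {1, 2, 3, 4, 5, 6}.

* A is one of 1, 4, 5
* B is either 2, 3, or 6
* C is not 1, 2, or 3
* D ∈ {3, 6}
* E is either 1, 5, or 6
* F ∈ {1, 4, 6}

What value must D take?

3

Among the 6 variables, 2 fits only B (and all 6 values in {1, 2, 3, 4, 5, 6} must be used), so B = 2.
The 5 still-open variables draw from only 5 values {1, 3, 4, 5, 6}, so each is used; only D can be 3, hence D = 3.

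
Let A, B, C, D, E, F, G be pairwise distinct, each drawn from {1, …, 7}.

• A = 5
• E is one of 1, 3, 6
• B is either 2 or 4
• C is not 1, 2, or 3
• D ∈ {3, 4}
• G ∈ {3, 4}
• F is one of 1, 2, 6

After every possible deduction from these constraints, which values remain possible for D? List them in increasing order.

3, 4

A must be 5 (only option left). Strike 5 from C.
The 6 still-open variables together cover exactly {1, 2, 3, 4, 6, 7} — 6 values for 6 variables — and 7 appears only in C's list, so C = 7.
D and G share exactly the 2 values {3, 4}; by pigeonhole those values go to them, so strike 3, 4 from B, E.
B must be 2 (only option left). Remove 2 from F.
No further eliminations apply; D can still be any of 3, 4.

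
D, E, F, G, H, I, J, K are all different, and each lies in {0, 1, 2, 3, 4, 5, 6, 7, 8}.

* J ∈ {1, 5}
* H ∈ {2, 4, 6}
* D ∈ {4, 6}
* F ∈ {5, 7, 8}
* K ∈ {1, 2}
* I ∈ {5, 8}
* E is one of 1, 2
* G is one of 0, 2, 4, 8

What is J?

Among the 8 variables, 0 fits only G (and all 8 values in {0, 1, 2, 4, 5, 6, 7, 8} must be used), so G = 0.
The 7 still-open variables together cover exactly {1, 2, 4, 5, 6, 7, 8} — 7 values for 7 variables — and 7 appears only in F's list, so F = 7.
The 6 still-open variables draw from only 6 values {1, 2, 4, 5, 6, 8}, so each is used; only I can be 8, hence I = 8.
The 5 still-open variables together cover exactly {1, 2, 4, 5, 6} — 5 values for 5 variables — and 5 appears only in J's list, so J = 5.

5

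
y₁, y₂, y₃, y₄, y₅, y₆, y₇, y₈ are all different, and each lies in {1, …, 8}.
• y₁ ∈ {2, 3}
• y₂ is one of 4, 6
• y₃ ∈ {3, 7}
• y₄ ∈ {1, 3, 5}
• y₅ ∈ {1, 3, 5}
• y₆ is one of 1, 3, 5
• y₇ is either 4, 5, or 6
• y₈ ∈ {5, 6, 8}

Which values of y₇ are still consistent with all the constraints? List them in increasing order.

The 8 variables together cover exactly {1, 2, 3, 4, 5, 6, 7, 8} — 8 values for 8 variables — and 2 appears only in y₁'s list, so y₁ = 2.
The 7 still-open variables together cover exactly {1, 3, 4, 5, 6, 7, 8} — 7 values for 7 variables — and 7 appears only in y₃'s list, so y₃ = 7.
Among the 6 still-open variables, 8 fits only y₈ (and all 6 values in {1, 3, 4, 5, 6, 8} must be used), so y₈ = 8.
y₄, y₅, y₆ share exactly the 3 values {1, 3, 5}; by pigeonhole those values go to them, so strike 1, 3, 5 from y₇.
No further eliminations apply; y₇ can still be any of 4, 6.

4, 6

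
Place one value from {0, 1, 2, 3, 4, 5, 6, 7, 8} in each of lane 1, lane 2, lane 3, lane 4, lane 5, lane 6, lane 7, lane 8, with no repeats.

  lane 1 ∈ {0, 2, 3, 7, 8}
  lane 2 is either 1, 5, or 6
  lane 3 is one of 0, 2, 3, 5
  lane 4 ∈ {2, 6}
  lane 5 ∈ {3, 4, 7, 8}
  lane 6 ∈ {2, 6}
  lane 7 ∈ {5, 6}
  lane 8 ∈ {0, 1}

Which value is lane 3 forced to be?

3

lane 4 and lane 6 between them cover only {2, 6} — a naked pair. Remove those values from lane 1, lane 2, lane 3, lane 7.
lane 7 has just one choice, so lane 7 = 5. Strike 5 from lane 2, lane 3.
lane 2 must be 1 (only option left). So lane 8 can't be 1.
lane 8 must be 0 (only option left). Remove 0 from lane 1, lane 3.
So lane 3 = 3.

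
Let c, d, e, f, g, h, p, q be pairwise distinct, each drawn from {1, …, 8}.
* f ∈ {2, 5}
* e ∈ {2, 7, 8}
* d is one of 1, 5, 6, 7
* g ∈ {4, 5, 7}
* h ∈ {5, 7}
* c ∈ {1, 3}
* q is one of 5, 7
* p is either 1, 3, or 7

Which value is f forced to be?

The 8 variables together cover exactly {1, 2, 3, 4, 5, 6, 7, 8} — 8 values for 8 variables — and 4 appears only in g's list, so g = 4.
Among the 7 still-open variables, 6 fits only d (and all 7 values in {1, 2, 3, 5, 6, 7, 8} must be used), so d = 6.
The 6 still-open variables together cover exactly {1, 2, 3, 5, 7, 8} — 6 values for 6 variables — and 8 appears only in e's list, so e = 8.
Among the 5 still-open variables, 2 fits only f (and all 5 values in {1, 2, 3, 5, 7} must be used), so f = 2.

2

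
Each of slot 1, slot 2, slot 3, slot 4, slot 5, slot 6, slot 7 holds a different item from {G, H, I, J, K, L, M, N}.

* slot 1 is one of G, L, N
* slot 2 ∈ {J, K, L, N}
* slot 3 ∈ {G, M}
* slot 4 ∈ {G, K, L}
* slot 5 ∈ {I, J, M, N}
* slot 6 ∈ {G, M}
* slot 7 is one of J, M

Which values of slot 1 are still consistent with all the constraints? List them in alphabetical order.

L, N

The 7 variables draw from only 7 values {G, I, J, K, L, M, N}, so each is used; only slot 5 can be I, hence slot 5 = I.
The 2 variables slot 3 and slot 6 are confined to {G, M}, which locks those values in; drop them from slot 1, slot 4, slot 7.
slot 7 has just one choice, so slot 7 = J. So slot 2 can't be J.
No further eliminations apply; slot 1 can still be any of L, N.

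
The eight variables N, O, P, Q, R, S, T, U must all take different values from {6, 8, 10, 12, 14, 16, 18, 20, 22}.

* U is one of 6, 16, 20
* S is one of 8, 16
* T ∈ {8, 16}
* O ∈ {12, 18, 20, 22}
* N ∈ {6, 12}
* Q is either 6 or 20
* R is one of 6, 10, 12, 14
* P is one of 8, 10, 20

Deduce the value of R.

S and T between them cover only {8, 16} — a naked pair. Remove those values from P, U.
The 2 variables Q and U are confined to {6, 20}, which locks those values in; drop them from N, O, P, R.
That leaves N = 12. Strike 12 from O, R.
That leaves P = 10. Remove 10 from R.
So R = 14.

14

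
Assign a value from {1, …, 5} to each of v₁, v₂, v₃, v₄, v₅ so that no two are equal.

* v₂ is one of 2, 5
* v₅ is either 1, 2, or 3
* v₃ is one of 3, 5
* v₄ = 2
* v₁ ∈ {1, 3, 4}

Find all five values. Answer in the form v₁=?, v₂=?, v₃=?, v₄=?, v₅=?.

v₄ has just one choice, so v₄ = 2. Remove 2 from v₂, v₅.
v₂ must be 5 (only option left). So v₃ can't be 5.
v₃ has just one choice, so v₃ = 3. Strike 3 from v₁, v₅.
v₅ must be 1 (only option left). So v₁ can't be 1.
v₁'s domain is down to {4}, so v₁ = 4.

v₁=4, v₂=5, v₃=3, v₄=2, v₅=1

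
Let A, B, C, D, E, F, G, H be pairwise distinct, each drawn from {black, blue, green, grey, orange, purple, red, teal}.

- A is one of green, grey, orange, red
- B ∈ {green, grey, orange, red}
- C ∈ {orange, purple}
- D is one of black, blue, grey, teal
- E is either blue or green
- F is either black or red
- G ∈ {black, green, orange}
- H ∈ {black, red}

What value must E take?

The 8 variables draw from only 8 values {black, blue, green, grey, orange, purple, red, teal}, so each is used; only C can be purple, hence C = purple.
Among the 7 still-open variables, teal fits only D (and all 7 values in {black, blue, green, grey, orange, red, teal} must be used), so D = teal.
The 6 still-open variables together cover exactly {black, blue, green, grey, orange, red} — 6 values for 6 variables — and blue appears only in E's list, so E = blue.

blue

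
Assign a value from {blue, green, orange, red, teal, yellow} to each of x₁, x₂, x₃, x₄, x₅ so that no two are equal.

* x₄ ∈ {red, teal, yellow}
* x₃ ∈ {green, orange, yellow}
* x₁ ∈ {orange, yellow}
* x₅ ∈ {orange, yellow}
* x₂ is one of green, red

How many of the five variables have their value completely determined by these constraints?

3

The 5 variables together cover exactly {green, orange, red, teal, yellow} — 5 values for 5 variables — and teal appears only in x₄'s list, so x₄ = teal.
The 4 still-open variables together cover exactly {green, orange, red, yellow} — 4 values for 4 variables — and red appears only in x₂'s list, so x₂ = red.
The 3 still-open variables together cover exactly {green, orange, yellow} — 3 values for 3 variables — and green appears only in x₃'s list, so x₃ = green.
Determined: x₂=red, x₃=green, x₄=teal. The other variables each still have more than one consistent value. That makes 3.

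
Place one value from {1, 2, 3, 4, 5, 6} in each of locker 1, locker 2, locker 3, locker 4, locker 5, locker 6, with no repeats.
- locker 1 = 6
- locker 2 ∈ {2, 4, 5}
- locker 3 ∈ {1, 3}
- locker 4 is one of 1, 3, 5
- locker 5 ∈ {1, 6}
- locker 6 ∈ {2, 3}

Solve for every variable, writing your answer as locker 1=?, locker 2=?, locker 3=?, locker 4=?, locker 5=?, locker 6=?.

locker 1=6, locker 2=4, locker 3=3, locker 4=5, locker 5=1, locker 6=2

locker 1's domain is down to {6}, so locker 1 = 6. Eliminate 6 elsewhere: locker 5.
That leaves locker 5 = 1. Strike 1 from locker 3, locker 4.
locker 3 must be 3 (only option left). Eliminate 3 elsewhere: locker 4, locker 6.
That leaves locker 4 = 5. So locker 2 can't be 5.
locker 6 must be 2 (only option left). Eliminate 2 elsewhere: locker 2.
That leaves locker 2 = 4.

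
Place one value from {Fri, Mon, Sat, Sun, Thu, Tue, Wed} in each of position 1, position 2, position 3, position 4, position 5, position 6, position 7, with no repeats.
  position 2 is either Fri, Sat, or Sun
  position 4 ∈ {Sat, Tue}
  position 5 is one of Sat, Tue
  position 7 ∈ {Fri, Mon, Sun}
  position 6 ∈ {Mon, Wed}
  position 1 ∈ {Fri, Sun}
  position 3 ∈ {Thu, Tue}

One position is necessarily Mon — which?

The 7 variables together cover exactly {Fri, Mon, Sat, Sun, Thu, Tue, Wed} — 7 values for 7 variables — and Thu appears only in position 3's list, so position 3 = Thu.
The 6 still-open variables draw from only 6 values {Fri, Mon, Sat, Sun, Tue, Wed}, so each is used; only position 6 can be Wed, hence position 6 = Wed.
The 5 still-open variables together cover exactly {Fri, Mon, Sat, Sun, Tue} — 5 values for 5 variables — and Mon appears only in position 7's list, so position 7 = Mon.

position 7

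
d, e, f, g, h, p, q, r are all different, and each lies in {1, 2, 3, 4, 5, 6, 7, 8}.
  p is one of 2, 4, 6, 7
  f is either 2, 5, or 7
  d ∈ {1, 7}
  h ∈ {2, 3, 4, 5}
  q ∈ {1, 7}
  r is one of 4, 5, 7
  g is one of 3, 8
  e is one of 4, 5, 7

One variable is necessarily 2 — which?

The 8 variables draw from only 8 values {1, 2, 3, 4, 5, 6, 7, 8}, so each is used; only p can be 6, hence p = 6.
The 7 still-open variables together cover exactly {1, 2, 3, 4, 5, 7, 8} — 7 values for 7 variables — and 8 appears only in g's list, so g = 8.
Among the 6 still-open variables, 3 fits only h (and all 6 values in {1, 2, 3, 4, 5, 7} must be used), so h = 3.
Among the 5 still-open variables, 2 fits only f (and all 5 values in {1, 2, 4, 5, 7} must be used), so f = 2.

f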